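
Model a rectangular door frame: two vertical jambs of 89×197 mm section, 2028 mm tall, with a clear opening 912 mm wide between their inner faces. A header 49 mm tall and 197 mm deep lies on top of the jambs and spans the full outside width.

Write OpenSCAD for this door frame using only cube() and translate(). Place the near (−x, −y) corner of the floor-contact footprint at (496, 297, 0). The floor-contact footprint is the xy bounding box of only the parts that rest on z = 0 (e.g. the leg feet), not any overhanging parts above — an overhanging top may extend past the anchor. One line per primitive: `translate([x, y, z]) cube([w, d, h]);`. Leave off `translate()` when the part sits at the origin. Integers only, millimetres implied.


translate([496, 297, 0]) cube([89, 197, 2028]);
translate([1497, 297, 0]) cube([89, 197, 2028]);
translate([496, 297, 2028]) cube([1090, 197, 49]);


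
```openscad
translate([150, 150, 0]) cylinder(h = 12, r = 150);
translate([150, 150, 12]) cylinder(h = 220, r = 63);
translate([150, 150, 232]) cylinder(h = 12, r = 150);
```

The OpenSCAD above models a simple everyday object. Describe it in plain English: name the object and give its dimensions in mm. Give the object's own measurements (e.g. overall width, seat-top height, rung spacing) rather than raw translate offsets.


A spool: two coaxial disc flanges of radius 150 mm and thickness 12 mm, joined by a core cylinder of radius 63 mm and height 220 mm. The lower flange rests on z = 0 and the three cylinders share a vertical axis.


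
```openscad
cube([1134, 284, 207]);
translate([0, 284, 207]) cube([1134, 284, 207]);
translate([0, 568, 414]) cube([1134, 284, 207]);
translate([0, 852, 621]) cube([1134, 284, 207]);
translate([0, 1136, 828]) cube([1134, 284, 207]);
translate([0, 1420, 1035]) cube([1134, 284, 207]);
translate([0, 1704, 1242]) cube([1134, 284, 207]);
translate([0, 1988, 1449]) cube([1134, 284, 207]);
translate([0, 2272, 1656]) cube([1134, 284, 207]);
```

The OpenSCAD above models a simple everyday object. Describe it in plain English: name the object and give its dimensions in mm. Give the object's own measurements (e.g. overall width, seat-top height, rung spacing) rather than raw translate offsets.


A straight staircase of 9 solid steps. Each step is 1134 mm wide (x), 284 mm deep (y, the going) and 207 mm tall (the rise). The first step rests on the floor; each subsequent step sits one going further in +y and one rise higher in +z, directly behind and above the previous step with no overlap.


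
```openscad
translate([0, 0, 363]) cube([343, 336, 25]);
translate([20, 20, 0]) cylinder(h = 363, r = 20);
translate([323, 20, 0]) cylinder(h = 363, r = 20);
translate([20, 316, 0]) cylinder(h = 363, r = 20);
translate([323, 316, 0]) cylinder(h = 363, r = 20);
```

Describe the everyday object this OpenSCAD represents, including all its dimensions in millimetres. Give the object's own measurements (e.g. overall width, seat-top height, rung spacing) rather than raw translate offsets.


A four-legged stool. The seat is a 343×336×25 mm slab whose top surface is at z = 388 mm; four round legs, each 40 mm in diameter, run from the floor (z = 0) to the underside of the seat, each leg's axis is inset half a diameter from the nearest pair of seat edges (so the leg's bounding box is flush with the corner).


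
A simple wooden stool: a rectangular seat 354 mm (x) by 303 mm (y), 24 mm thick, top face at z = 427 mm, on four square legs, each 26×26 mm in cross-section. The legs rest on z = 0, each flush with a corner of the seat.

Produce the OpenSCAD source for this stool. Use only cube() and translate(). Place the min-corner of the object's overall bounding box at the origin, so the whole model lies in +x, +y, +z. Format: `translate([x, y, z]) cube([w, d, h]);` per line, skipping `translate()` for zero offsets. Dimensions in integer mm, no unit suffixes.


translate([0, 0, 403]) cube([354, 303, 24]);
cube([26, 26, 403]);
translate([328, 0, 0]) cube([26, 26, 403]);
translate([0, 277, 0]) cube([26, 26, 403]);
translate([328, 277, 0]) cube([26, 26, 403]);


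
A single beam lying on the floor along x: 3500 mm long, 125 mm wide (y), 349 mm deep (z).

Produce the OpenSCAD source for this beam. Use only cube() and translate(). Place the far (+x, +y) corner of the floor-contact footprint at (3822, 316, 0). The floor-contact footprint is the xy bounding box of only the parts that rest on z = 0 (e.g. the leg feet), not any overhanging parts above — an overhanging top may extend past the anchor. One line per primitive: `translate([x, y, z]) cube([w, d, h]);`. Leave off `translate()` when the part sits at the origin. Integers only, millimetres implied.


translate([322, 191, 0]) cube([3500, 125, 349]);


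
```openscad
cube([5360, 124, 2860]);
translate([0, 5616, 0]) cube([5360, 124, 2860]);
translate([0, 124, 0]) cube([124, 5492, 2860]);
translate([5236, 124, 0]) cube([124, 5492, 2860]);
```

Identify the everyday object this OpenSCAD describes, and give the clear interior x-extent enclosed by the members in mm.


A house (or room) frame. The interior width is 5112 mm.

Four 2860 mm walls enclosing a rectangle with no floor or roof — a room or house frame. Outside width is 5360 mm and wall thickness is 124 mm, so the interior width is 5360 − 2 × 124 = 5112 mm.


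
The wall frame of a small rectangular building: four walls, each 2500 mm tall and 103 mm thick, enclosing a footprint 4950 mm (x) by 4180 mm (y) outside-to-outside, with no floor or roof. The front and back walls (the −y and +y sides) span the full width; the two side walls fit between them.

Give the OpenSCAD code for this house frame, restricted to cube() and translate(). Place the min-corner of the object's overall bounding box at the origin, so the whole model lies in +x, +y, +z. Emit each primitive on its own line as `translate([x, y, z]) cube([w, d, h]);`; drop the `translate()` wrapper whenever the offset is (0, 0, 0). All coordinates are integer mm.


cube([4950, 103, 2500]);
translate([0, 4077, 0]) cube([4950, 103, 2500]);
translate([0, 103, 0]) cube([103, 3974, 2500]);
translate([4847, 103, 0]) cube([103, 3974, 2500]);


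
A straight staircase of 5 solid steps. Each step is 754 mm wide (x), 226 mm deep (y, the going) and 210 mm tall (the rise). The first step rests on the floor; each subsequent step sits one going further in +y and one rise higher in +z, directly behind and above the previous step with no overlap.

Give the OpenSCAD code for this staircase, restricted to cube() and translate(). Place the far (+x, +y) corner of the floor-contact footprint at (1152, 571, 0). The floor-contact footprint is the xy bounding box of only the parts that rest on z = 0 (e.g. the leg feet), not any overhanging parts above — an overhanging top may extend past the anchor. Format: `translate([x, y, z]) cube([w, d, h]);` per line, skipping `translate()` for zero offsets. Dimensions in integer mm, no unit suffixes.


translate([398, 345, 0]) cube([754, 226, 210]);
translate([398, 571, 210]) cube([754, 226, 210]);
translate([398, 797, 420]) cube([754, 226, 210]);
translate([398, 1023, 630]) cube([754, 226, 210]);
translate([398, 1249, 840]) cube([754, 226, 210]);


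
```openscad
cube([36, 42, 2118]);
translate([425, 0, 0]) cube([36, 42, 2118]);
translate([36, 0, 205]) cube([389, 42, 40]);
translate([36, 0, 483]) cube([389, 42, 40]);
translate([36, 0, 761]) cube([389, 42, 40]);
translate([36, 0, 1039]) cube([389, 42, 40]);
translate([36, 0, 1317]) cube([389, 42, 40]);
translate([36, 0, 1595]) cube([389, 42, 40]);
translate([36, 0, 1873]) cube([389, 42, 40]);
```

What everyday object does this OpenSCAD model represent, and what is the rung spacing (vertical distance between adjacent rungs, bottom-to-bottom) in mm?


A ladder. The rung spacing is 278 mm.

Two tall 36×42 posts with 7 short bars between them — a ladder. Adjacent rungs sit at z = 205 and z = 483, so the spacing is 483 − 205 = 278 mm.


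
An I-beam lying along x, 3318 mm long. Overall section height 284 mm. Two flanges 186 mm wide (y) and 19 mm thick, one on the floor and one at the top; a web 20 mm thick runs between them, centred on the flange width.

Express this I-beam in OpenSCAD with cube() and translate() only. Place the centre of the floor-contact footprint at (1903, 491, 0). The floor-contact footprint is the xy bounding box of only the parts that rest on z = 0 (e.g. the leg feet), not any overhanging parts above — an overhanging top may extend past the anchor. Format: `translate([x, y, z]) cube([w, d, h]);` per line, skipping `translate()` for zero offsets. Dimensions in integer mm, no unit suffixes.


translate([244, 398, 0]) cube([3318, 186, 19]);
translate([244, 481, 19]) cube([3318, 20, 246]);
translate([244, 398, 265]) cube([3318, 186, 19]);


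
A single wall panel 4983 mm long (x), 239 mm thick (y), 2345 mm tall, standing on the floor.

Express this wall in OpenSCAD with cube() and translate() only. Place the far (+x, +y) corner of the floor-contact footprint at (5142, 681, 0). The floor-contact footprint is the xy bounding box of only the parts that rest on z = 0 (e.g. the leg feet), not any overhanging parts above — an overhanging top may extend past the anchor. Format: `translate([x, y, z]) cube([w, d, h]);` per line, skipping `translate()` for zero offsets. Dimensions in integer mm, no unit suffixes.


translate([159, 442, 0]) cube([4983, 239, 2345]);


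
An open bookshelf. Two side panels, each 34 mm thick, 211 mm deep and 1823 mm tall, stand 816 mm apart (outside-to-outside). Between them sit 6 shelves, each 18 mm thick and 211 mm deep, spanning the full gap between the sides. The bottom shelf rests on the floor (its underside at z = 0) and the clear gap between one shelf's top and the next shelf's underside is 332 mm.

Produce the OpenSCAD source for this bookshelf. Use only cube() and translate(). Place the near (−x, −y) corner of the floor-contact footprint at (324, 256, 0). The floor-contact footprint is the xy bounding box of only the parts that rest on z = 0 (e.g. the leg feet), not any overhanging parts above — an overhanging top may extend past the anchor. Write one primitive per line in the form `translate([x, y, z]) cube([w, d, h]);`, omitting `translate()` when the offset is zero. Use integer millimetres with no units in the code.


translate([324, 256, 0]) cube([34, 211, 1823]);
translate([1106, 256, 0]) cube([34, 211, 1823]);
translate([358, 256, 0]) cube([748, 211, 18]);
translate([358, 256, 350]) cube([748, 211, 18]);
translate([358, 256, 700]) cube([748, 211, 18]);
translate([358, 256, 1050]) cube([748, 211, 18]);
translate([358, 256, 1400]) cube([748, 211, 18]);
translate([358, 256, 1750]) cube([748, 211, 18]);


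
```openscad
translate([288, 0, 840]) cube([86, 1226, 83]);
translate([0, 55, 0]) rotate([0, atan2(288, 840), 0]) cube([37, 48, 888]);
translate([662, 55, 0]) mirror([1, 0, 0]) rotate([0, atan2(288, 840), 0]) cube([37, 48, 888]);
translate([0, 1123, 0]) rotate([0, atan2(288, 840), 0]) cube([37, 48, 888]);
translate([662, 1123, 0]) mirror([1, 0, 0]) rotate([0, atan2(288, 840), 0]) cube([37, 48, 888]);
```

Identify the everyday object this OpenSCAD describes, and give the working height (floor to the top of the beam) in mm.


A sawhorse. The overall height is 923 mm.

A beam across two mirrored pairs of raked legs — a sawhorse. The beam's underside is at z = 840 (matching the legs' vertical rise in atan2(288, 840)) and the beam is 83 mm tall, so its top is at 840 + 83 = 923 mm. The raked legs top out at the beam's underside, so that is the highest point.


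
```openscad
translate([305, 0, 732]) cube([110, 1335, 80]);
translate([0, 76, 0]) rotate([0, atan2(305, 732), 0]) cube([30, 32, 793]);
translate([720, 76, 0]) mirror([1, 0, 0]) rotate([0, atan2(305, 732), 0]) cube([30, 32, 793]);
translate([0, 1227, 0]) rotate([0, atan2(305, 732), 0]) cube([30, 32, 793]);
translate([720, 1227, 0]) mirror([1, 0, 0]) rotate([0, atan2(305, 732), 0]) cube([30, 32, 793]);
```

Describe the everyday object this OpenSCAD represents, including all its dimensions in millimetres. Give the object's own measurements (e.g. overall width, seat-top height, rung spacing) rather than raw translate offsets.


A sawhorse. A 110×1335×80 mm beam (x, y, z) sits on two A-frame leg pairs. Each pair is two raked legs of 30×32 mm section (32 mm along y) splaying symmetrically in x. Each leg rises 732 mm vertically over 305 mm of horizontal reach and is 793 mm long along its own axis. Every leg's outer bottom edge rests on the floor and its outer top edge meets a bottom edge of the beam — the left legs (tilting toward +x) meet the beam's −x bottom edge, the right legs (their mirror images, tilting toward −x) meet its +x bottom edge — so the leg tops tuck under the beam, the beam's underside is 732 mm above the floor, and the feet are 720 mm apart outside-to-outside with the beam centred between them. The two leg pairs are set in 76 mm from either end of the beam.


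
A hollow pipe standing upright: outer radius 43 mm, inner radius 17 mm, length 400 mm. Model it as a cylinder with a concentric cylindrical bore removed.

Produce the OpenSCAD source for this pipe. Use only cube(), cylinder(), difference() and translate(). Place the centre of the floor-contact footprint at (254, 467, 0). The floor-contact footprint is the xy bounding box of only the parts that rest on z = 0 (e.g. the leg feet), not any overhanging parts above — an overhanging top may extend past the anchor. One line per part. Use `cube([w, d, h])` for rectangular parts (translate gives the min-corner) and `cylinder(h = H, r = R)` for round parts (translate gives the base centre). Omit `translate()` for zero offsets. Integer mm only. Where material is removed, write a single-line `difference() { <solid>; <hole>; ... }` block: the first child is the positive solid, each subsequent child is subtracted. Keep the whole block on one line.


difference() { translate([254, 467, 0]) cylinder(h = 400, r = 43); translate([254, 467, 0]) cylinder(h = 400, r = 17); }


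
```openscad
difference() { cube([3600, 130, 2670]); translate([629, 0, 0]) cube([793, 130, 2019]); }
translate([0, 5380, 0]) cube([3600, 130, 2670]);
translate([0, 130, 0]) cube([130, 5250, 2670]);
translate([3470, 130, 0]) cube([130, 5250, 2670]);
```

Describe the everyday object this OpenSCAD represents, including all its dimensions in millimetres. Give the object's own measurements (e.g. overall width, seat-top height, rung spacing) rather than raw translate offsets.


A single room: four walls, each 2670 mm tall and 130 mm thick, enclosing an outside footprint 3600×5510 mm (x × y), no floor or roof. The front and back walls (−y and +y sides) run the full x-width; the side walls fit between their inner faces. A door opening 793 mm wide and 2019 mm tall is cut through the front wall from the floor up, its −x edge 629 mm from the wall's −x end.


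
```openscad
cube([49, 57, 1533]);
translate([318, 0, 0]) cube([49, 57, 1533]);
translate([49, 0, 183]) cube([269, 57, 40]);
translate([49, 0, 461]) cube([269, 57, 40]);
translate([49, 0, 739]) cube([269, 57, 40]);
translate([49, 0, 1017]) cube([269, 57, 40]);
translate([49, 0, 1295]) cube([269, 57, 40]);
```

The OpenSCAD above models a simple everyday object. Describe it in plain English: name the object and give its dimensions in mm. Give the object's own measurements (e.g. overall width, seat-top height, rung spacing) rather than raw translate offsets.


A straight ladder. Two 49×57 mm vertical rails, 1533 mm tall, stand 367 mm apart (outside-to-outside) with their front faces coplanar on the −y side. 5 rungs, each 57 mm deep and 40 mm tall, span between the inner faces of the rails, front faces flush with the rails. The lowest rung's underside is at z = 183 mm and rungs are spaced 278 mm apart (underside to underside).


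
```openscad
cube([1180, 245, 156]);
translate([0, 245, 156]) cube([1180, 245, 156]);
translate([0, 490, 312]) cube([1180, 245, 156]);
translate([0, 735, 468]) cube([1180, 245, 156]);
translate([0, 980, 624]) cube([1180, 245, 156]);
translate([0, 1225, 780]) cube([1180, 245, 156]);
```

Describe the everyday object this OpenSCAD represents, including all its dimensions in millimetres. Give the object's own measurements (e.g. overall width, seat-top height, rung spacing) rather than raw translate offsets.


A straight staircase of 6 solid steps. Each step is 1180 mm wide (x), 245 mm deep (y, the going) and 156 mm tall (the rise). The first step rests on the floor; each subsequent step sits one going further in +y and one rise higher in +z, directly behind and above the previous step with no overlap.


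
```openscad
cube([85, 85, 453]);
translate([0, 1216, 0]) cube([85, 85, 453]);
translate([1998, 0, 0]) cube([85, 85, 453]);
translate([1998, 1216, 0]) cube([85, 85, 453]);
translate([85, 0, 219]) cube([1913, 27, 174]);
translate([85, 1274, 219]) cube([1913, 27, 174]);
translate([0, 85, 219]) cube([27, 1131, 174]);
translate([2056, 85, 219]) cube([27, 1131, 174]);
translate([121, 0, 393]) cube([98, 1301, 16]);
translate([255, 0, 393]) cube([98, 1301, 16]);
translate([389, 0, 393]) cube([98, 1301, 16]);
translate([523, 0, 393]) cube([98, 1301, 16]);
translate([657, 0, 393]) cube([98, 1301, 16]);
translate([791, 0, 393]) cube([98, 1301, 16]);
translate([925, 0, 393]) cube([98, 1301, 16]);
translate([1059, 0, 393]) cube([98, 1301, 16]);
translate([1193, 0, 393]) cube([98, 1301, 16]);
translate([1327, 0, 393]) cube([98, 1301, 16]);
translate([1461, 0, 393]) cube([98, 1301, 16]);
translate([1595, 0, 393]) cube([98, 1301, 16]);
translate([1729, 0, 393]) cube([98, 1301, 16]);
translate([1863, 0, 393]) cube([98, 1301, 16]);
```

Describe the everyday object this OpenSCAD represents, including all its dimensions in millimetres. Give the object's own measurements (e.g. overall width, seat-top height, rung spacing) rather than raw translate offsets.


A bed frame 2083 mm long (x) by 1301 mm wide (y). Four 85×85 mm corner posts, 453 mm tall, at the corners of the footprint. Four rails of 27 mm thickness and 174 mm height run between adjacent posts with their undersides at z = 219 mm, their outer faces flush with the outside of the frame (the two x-running rails run between the posts' inner faces; the two y-running rails run between the posts' inner faces). 14 slats, each 98 mm wide (x) and 16 mm thick, lie across the top of the two x-running rails, running the full 1301 mm width of the frame in y; along x they sit between the end posts with a 36 mm gap after the −x posts and between neighbouring slats, leaving 37 mm before the +x posts.


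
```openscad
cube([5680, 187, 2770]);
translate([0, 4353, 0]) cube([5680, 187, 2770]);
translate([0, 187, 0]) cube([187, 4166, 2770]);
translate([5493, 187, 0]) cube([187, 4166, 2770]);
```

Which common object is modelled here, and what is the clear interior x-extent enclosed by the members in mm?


A house (or room) frame. The interior width is 5306 mm.

Four 2770 mm walls enclosing a rectangle with no floor or roof — a room or house frame. Outside width is 5680 mm and wall thickness is 187 mm, so the interior width is 5680 − 2 × 187 = 5306 mm.


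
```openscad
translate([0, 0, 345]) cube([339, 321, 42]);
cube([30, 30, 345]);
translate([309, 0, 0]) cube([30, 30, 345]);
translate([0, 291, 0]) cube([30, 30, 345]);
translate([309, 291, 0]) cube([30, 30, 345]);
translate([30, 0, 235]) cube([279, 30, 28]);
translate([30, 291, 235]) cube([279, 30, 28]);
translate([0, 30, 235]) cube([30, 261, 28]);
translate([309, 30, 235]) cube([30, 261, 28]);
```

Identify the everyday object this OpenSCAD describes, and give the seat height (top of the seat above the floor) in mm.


A stool. The seat height is 387 mm.

A 339×321×42 slab at z = 345 on four corner posts — a stool. The seat top is 345 + 42 = 387 mm.


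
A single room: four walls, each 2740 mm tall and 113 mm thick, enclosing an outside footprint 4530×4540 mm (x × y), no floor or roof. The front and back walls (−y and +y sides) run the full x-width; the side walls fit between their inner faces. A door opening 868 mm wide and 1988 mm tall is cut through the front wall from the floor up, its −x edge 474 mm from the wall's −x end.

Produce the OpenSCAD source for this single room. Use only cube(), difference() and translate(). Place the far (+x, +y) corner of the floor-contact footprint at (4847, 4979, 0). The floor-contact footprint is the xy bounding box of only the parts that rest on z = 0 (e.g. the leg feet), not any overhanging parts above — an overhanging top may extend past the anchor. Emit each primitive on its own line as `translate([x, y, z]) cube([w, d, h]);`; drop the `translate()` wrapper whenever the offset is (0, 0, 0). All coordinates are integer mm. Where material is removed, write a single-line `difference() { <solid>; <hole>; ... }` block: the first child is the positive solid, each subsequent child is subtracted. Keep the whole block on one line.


difference() { translate([317, 439, 0]) cube([4530, 113, 2740]); translate([791, 439, 0]) cube([868, 113, 1988]); }
translate([317, 4866, 0]) cube([4530, 113, 2740]);
translate([317, 552, 0]) cube([113, 4314, 2740]);
translate([4734, 552, 0]) cube([113, 4314, 2740]);


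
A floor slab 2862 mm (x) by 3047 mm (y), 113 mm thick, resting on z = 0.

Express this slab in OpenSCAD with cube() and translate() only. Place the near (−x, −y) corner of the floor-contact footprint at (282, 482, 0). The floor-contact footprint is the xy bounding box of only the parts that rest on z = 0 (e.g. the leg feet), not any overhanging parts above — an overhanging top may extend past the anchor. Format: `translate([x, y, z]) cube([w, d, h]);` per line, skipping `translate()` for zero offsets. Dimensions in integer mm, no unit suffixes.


translate([282, 482, 0]) cube([2862, 3047, 113]);


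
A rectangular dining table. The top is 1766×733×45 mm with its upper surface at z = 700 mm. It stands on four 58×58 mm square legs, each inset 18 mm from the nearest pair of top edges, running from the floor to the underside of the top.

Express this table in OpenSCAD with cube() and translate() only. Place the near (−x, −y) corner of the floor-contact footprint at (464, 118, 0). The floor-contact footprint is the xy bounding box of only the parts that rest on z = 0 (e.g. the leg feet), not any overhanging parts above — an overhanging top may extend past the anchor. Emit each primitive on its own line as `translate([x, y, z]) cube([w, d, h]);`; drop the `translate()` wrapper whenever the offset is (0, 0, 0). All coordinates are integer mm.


translate([446, 100, 655]) cube([1766, 733, 45]);
translate([464, 118, 0]) cube([58, 58, 655]);
translate([2136, 118, 0]) cube([58, 58, 655]);
translate([464, 757, 0]) cube([58, 58, 655]);
translate([2136, 757, 0]) cube([58, 58, 655]);


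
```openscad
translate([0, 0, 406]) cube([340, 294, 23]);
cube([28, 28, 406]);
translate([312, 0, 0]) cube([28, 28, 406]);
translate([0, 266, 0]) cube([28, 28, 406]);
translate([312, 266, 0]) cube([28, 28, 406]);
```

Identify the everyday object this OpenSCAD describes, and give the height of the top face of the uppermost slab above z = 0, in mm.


A stool. The seat height is 429 mm.

A 340×294×23 slab at z = 406 on four corner posts — a stool. The seat top is 406 + 23 = 429 mm.


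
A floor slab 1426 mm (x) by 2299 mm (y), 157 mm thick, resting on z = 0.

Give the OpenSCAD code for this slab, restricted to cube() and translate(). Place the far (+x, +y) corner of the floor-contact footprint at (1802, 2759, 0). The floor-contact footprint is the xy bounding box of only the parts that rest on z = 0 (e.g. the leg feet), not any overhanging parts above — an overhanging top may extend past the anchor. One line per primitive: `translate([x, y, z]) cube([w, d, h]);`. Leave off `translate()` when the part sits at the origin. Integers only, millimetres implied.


translate([376, 460, 0]) cube([1426, 2299, 157]);


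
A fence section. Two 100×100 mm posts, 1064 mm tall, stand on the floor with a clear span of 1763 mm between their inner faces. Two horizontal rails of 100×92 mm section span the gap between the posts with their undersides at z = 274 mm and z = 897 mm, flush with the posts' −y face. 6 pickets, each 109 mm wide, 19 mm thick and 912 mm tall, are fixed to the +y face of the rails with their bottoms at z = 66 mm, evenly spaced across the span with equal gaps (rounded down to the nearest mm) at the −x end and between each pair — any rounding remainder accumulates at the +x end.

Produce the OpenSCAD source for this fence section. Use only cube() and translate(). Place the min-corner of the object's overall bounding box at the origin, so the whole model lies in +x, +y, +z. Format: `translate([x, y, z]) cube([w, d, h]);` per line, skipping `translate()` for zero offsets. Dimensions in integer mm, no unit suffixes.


cube([100, 100, 1064]);
translate([1863, 0, 0]) cube([100, 100, 1064]);
translate([100, 0, 274]) cube([1763, 100, 92]);
translate([100, 0, 897]) cube([1763, 100, 92]);
translate([258, 100, 66]) cube([109, 19, 912]);
translate([525, 100, 66]) cube([109, 19, 912]);
translate([792, 100, 66]) cube([109, 19, 912]);
translate([1059, 100, 66]) cube([109, 19, 912]);
translate([1326, 100, 66]) cube([109, 19, 912]);
translate([1593, 100, 66]) cube([109, 19, 912]);


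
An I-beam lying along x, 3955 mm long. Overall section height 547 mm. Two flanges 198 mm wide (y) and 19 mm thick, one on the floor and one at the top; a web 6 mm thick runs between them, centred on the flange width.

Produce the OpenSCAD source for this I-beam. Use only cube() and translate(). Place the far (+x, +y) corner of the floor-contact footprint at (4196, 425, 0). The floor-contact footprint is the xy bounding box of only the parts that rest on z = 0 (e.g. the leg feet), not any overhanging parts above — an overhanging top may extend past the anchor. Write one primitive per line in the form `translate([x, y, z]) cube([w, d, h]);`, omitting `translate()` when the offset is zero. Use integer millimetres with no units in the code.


translate([241, 227, 0]) cube([3955, 198, 19]);
translate([241, 323, 19]) cube([3955, 6, 509]);
translate([241, 227, 528]) cube([3955, 198, 19]);


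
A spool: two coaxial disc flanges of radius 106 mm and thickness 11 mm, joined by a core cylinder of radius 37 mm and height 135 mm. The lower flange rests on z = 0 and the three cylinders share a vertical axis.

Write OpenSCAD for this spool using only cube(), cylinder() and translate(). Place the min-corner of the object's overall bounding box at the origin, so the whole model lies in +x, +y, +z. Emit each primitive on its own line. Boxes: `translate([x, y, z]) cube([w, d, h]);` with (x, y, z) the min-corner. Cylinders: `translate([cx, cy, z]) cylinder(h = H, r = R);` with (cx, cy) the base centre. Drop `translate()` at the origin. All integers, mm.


translate([106, 106, 0]) cylinder(h = 11, r = 106);
translate([106, 106, 11]) cylinder(h = 135, r = 37);
translate([106, 106, 146]) cylinder(h = 11, r = 106);


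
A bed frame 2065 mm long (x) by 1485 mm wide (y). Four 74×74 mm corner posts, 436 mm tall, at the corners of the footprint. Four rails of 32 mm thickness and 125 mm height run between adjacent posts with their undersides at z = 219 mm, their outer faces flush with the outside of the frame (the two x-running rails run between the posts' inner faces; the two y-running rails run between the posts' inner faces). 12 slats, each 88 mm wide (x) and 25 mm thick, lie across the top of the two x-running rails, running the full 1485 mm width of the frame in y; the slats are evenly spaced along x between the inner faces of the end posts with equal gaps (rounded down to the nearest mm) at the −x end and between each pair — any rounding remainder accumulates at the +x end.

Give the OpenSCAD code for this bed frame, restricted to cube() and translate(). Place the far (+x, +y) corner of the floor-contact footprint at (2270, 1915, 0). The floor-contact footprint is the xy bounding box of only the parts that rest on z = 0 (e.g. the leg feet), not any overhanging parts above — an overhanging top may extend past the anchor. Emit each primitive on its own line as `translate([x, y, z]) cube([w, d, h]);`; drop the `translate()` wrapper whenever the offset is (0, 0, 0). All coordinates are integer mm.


// slat z = rail_z + rail_h = 219 + 125 = 344
// slat gap = ⌊(1917 − 12·88) / 13⌋ = 66
translate([205, 430, 0]) cube([74, 74, 436]);
translate([205, 1841, 0]) cube([74, 74, 436]);
translate([2196, 430, 0]) cube([74, 74, 436]);
translate([2196, 1841, 0]) cube([74, 74, 436]);
translate([279, 430, 219]) cube([1917, 32, 125]);
translate([279, 1883, 219]) cube([1917, 32, 125]);
translate([205, 504, 219]) cube([32, 1337, 125]);
translate([2238, 504, 219]) cube([32, 1337, 125]);
translate([345, 430, 344]) cube([88, 1485, 25]);
translate([499, 430, 344]) cube([88, 1485, 25]);
translate([653, 430, 344]) cube([88, 1485, 25]);
translate([807, 430, 344]) cube([88, 1485, 25]);
translate([961, 430, 344]) cube([88, 1485, 25]);
translate([1115, 430, 344]) cube([88, 1485, 25]);
translate([1269, 430, 344]) cube([88, 1485, 25]);
translate([1423, 430, 344]) cube([88, 1485, 25]);
translate([1577, 430, 344]) cube([88, 1485, 25]);
translate([1731, 430, 344]) cube([88, 1485, 25]);
translate([1885, 430, 344]) cube([88, 1485, 25]);
translate([2039, 430, 344]) cube([88, 1485, 25]);


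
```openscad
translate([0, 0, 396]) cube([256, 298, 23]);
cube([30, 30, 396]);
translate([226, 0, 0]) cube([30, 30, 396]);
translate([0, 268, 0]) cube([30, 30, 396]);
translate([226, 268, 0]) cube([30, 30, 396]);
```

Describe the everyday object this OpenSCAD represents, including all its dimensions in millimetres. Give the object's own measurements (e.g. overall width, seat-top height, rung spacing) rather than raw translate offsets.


A simple wooden stool: a rectangular seat 256 mm (x) by 298 mm (y), 23 mm thick, top face at z = 419 mm, on four square legs, each 30×30 mm in cross-section. The legs rest on z = 0, each flush with a corner of the seat.


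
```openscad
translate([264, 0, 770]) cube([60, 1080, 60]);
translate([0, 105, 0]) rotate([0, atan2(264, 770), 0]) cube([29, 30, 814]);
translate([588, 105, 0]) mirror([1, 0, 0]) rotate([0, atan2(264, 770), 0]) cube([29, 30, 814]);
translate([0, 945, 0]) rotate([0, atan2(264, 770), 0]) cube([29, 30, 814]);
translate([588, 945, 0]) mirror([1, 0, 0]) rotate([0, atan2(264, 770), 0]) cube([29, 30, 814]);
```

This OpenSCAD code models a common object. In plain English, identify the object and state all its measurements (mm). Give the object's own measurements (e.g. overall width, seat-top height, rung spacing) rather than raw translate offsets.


A sawhorse. A 60×1080×60 mm beam (x, y, z) sits on two A-frame leg pairs. Each pair is two raked legs of 29×30 mm section (30 mm along y) splaying symmetrically in x. Each leg rises 770 mm vertically over 264 mm of horizontal reach and is 814 mm long along its own axis. Every leg's outer bottom edge rests on the floor and its outer top edge meets a bottom edge of the beam — the left legs (tilting toward +x) meet the beam's −x bottom edge, the right legs (their mirror images, tilting toward −x) meet its +x bottom edge — so the leg tops tuck under the beam, the beam's underside is 770 mm above the floor, and the feet are 588 mm apart outside-to-outside with the beam centred between them. The two leg pairs are set in 105 mm from either end of the beam.


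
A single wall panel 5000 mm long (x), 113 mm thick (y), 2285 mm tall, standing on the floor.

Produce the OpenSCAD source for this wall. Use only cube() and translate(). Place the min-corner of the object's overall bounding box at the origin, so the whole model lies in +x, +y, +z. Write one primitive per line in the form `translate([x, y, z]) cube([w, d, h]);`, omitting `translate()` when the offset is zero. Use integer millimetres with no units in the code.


cube([5000, 113, 2285]);


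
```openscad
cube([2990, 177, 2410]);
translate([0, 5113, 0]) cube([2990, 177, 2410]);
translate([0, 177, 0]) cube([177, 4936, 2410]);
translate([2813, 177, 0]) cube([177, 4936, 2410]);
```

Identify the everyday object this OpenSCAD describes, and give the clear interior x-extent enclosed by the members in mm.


A house (or room) frame. The interior width is 2636 mm.

Four 2410 mm walls enclosing a rectangle with no floor or roof — a room or house frame. Outside width is 2990 mm and wall thickness is 177 mm, so the interior width is 2990 − 2 × 177 = 2636 mm.


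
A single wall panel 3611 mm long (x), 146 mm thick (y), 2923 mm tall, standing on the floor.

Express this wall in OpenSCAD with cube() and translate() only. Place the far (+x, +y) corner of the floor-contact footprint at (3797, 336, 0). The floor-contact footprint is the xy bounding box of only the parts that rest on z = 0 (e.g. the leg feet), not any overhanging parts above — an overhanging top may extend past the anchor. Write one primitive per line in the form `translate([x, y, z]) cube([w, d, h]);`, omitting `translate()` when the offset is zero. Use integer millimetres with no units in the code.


translate([186, 190, 0]) cube([3611, 146, 2923]);


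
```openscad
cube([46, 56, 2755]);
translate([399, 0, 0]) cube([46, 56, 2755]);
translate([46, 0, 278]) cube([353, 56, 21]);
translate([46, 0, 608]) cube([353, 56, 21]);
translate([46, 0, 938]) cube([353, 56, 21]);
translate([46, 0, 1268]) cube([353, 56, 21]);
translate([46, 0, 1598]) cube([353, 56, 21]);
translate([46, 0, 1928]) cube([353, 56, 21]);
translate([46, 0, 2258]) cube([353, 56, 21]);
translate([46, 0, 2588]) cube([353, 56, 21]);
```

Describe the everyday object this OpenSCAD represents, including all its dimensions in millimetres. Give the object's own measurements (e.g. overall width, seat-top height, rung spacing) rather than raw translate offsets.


A straight ladder. Two 46×56 mm vertical rails, 2755 mm tall, stand 445 mm apart (outside-to-outside) with their front faces coplanar on the −y side. 8 rungs, each 56 mm deep and 21 mm tall, span between the inner faces of the rails, front faces flush with the rails. The lowest rung's underside is at z = 278 mm and rungs are spaced 330 mm apart (underside to underside).


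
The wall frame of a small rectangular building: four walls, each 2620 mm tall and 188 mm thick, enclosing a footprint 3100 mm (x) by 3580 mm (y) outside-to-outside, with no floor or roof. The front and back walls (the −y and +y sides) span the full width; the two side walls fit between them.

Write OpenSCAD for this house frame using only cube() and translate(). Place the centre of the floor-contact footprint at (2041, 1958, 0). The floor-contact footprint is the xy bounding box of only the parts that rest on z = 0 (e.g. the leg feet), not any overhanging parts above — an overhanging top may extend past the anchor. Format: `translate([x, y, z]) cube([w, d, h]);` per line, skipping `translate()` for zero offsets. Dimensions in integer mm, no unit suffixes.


translate([491, 168, 0]) cube([3100, 188, 2620]);
translate([491, 3560, 0]) cube([3100, 188, 2620]);
translate([491, 356, 0]) cube([188, 3204, 2620]);
translate([3403, 356, 0]) cube([188, 3204, 2620]);


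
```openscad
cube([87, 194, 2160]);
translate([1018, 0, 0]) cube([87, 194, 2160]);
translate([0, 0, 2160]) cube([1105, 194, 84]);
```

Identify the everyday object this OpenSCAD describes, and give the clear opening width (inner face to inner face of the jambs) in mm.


A door frame. The clear opening width is 931 mm.

Two 2160 mm tall posts with a header on top — a door frame. The left jamb is 87 mm wide at x = 0; the right jamb starts at x = 1018. The clear opening is 1018 − 87 = 931 mm.


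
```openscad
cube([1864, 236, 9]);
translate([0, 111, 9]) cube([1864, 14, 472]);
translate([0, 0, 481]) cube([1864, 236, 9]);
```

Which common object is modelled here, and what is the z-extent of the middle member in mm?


An I-beam. The web height is 472 mm.

Two wide flanges with a thin centred web — an I-beam. Overall 490 mm minus two 9 mm flanges gives a web of 490 − 2·9 = 472 mm.


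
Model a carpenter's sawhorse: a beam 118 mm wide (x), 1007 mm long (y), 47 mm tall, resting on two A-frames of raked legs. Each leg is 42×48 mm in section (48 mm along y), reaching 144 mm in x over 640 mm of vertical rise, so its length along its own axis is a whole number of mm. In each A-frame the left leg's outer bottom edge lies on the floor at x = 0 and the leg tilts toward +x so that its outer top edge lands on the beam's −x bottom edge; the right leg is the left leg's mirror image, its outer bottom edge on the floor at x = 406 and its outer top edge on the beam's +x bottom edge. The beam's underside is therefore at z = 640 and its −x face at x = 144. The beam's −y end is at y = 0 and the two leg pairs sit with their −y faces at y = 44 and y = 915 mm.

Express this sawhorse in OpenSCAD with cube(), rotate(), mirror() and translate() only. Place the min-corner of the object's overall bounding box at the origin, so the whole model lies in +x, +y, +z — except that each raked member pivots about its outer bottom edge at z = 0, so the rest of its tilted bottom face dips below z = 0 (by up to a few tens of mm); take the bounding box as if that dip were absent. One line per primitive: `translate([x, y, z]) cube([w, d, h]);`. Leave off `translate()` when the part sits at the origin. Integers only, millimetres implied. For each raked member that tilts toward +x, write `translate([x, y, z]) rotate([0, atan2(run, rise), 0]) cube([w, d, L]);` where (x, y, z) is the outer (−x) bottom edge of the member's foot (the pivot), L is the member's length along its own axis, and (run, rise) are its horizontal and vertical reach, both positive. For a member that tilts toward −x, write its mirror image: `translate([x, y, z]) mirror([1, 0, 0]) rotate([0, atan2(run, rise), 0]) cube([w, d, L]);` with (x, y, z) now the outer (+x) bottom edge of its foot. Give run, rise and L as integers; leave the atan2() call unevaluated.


translate([144, 0, 640]) cube([118, 1007, 47]);
translate([0, 44, 0]) rotate([0, atan2(144, 640), 0]) cube([42, 48, 656]);
translate([406, 44, 0]) mirror([1, 0, 0]) rotate([0, atan2(144, 640), 0]) cube([42, 48, 656]);
translate([0, 915, 0]) rotate([0, atan2(144, 640), 0]) cube([42, 48, 656]);
translate([406, 915, 0]) mirror([1, 0, 0]) rotate([0, atan2(144, 640), 0]) cube([42, 48, 656]);


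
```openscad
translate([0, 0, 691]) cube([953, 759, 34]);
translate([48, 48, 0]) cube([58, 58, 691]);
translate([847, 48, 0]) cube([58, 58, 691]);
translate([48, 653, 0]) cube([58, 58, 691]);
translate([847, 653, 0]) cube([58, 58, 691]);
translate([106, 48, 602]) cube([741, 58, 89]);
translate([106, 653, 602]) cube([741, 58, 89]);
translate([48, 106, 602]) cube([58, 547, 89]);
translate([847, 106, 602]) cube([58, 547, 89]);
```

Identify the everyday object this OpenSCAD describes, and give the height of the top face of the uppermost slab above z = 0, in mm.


A table. The table height is 725 mm.

A 953×759×34 slab sits at z = 691 on four 58 mm square posts — a table. The top surface is at 691 + 34 = 725 mm.


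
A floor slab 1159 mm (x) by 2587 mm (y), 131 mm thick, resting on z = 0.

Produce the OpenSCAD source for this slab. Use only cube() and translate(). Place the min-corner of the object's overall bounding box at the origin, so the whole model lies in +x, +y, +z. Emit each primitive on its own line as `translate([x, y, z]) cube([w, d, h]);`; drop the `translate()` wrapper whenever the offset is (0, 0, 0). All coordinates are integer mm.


cube([1159, 2587, 131]);


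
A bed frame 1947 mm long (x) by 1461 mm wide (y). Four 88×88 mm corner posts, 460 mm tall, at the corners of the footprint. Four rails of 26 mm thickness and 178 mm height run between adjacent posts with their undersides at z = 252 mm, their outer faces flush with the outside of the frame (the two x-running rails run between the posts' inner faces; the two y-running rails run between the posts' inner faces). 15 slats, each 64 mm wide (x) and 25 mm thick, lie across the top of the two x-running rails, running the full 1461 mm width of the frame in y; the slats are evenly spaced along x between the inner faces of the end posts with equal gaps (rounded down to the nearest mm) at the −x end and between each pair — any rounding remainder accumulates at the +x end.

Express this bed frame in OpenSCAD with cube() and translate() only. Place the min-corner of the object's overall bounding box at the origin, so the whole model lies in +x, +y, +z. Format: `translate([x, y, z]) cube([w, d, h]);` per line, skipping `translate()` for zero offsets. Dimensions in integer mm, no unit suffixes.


cube([88, 88, 460]);
translate([0, 1373, 0]) cube([88, 88, 460]);
translate([1859, 0, 0]) cube([88, 88, 460]);
translate([1859, 1373, 0]) cube([88, 88, 460]);
translate([88, 0, 252]) cube([1771, 26, 178]);
translate([88, 1435, 252]) cube([1771, 26, 178]);
translate([0, 88, 252]) cube([26, 1285, 178]);
translate([1921, 88, 252]) cube([26, 1285, 178]);
translate([138, 0, 430]) cube([64, 1461, 25]);
translate([252, 0, 430]) cube([64, 1461, 25]);
translate([366, 0, 430]) cube([64, 1461, 25]);
translate([480, 0, 430]) cube([64, 1461, 25]);
translate([594, 0, 430]) cube([64, 1461, 25]);
translate([708, 0, 430]) cube([64, 1461, 25]);
translate([822, 0, 430]) cube([64, 1461, 25]);
translate([936, 0, 430]) cube([64, 1461, 25]);
translate([1050, 0, 430]) cube([64, 1461, 25]);
translate([1164, 0, 430]) cube([64, 1461, 25]);
translate([1278, 0, 430]) cube([64, 1461, 25]);
translate([1392, 0, 430]) cube([64, 1461, 25]);
translate([1506, 0, 430]) cube([64, 1461, 25]);
translate([1620, 0, 430]) cube([64, 1461, 25]);
translate([1734, 0, 430]) cube([64, 1461, 25]);
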